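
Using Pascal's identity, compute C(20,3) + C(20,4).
5,985
C(20,3) + C(20,4) = C(21,4) = 5,985.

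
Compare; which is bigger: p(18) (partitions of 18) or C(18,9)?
C(18,9)

Explanation: Pentagonal recurrence p(n) = p(n−1) + p(n−2) − p(n−5) − p(n−7) + …: p(18) = p(17) + p(16) − p(13) − p(11) + p(6) + p(3) = 297 + 231 − 101 − 56 + 11 + 3 = 385; C(18,9) = 48,620.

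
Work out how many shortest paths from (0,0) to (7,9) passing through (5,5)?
3,780

Working:
To (5,5): C(10,5)=252. From there: C(6,2)=15. Total: 3,780.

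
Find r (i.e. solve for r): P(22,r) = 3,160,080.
5
P(22,r) = 22·21·…·(22−r+1), a product of r factors. Multiplying down from 22: 22 = 22; 22·21 = 462; 22·21·20 = 9,240; 22·21·20·19 = 175,560; 22·21·20·19·18 = 3,160,080 ✓ (5 factors). So r = 5.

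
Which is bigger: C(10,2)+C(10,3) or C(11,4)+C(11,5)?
C(11,4)+C(11,5)

Working:
First=165, Second=792.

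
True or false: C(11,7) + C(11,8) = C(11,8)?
Pascal's identity gives C(12,8) = 495, whereas C(11,8) = 165.
Final answer: False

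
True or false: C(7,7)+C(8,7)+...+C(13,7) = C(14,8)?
True

Solution: Hockey stick identity gives Σ = C(14,8) = 3,003; RHS C(14,8) = 3,003.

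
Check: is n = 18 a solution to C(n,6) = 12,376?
C(18,6) = 18·17·16·15·14·13/6! = 13,366,080/720 = 18,564, which does not equal 12,376.

Answer: No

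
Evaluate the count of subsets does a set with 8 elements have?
256
Each element can be included or excluded: 2^8 = 256.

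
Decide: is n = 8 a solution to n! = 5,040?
No
8! = 8·7! = 8·5,040 = 40,320, which does not equal 5,040.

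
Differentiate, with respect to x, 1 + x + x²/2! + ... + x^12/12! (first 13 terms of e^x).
1 + x + x²/2! + ... + x^11/11!

Working:
Differentiating term by term gives the first 12 terms of e^x.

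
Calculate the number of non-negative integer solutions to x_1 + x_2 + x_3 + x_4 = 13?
560

Working:
C(13+4-1, 4-1) = 560.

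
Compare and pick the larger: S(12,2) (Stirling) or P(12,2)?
S(12,2)

Working:
S(12,2) = 2·S(11,2) + S(11,1) = 2·1,023 + 1 = 2,047; P(12,2) = 132.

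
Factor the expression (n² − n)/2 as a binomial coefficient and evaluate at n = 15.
(n² − n)/2 = n(n−1)/2 = C(n,2). At n = 15: C(15,2) = 105.

Answer: C(n,2); C(15,2) = 105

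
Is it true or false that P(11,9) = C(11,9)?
False

Working:
P(11,9) = 19,958,400 but C(11,9) = 55; they differ by a factor of 9! = 362880, so the statement does not hold.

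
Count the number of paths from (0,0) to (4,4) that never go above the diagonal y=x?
Counted by the Catalan number C_4: C_4 = C(8,4)/(4+1) = 70/5 = 14.

Answer: 14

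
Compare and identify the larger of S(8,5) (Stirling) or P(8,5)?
P(8,5)

Reasoning: S(8,5) = 5·S(7,5) + S(7,4) = 5·140 + 350 = 1,050; P(8,5) = 6,720.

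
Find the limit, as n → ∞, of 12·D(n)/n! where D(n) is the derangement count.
D(n)/n! → 1/e, so 12·D(n)/n! → 12/e.
Final answer: 12/e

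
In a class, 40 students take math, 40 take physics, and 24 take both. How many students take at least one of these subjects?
56

|A∪B| = |A|+|B|-|A∩B| = 40+40-24 = 56.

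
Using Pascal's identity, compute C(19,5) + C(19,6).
38,760

Reasoning: C(19,5) + C(19,6) = C(20,6) = 38,760.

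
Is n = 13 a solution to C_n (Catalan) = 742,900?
Yes
C_13 = C(26,13)/(13+1) = 10,400,600/14 = 742,900, which equals 742,900.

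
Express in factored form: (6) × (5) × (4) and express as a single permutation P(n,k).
P(6,3) = 6!/(3)!

Product of 3 consecutive descending integers starting at 6: P(6,3) = 6!/3! = 120.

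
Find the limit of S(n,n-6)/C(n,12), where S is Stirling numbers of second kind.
10395

Explanation: The leading term of S(n,n-6) as a polynomial in n is (11)!!·C(n,12), so the ratio → (11)!! = 10395.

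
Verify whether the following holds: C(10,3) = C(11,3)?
LHS = C(10,3) = 120; RHS = C(11,3) = 165. 120 ≠ 165, so the statement does not hold.
Final answer: False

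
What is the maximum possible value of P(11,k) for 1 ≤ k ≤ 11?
P(11,k) increases in k, so maximum at k = 11: 11! = 39,916,800.
Final answer: 39,916,800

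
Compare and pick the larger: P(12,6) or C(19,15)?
P(12,6)

Solution: P(12,6)=665,280, C(19,15)=3,876.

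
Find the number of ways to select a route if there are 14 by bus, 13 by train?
27

Solution: By the addition principle: 14 + 13 = 27.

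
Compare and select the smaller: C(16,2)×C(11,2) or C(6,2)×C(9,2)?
C(6,2)×C(9,2)

Reasoning: C(16,2)×C(11,2)=6,600, C(6,2)×C(9,2)=540.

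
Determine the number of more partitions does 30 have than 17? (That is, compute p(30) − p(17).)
5,307

Working:
Pentagonal recurrence p(n) = p(n−1) + p(n−2) − p(n−5) − p(n−7) + …: p(30) = p(29) + p(28) − p(25) − p(23) + p(18) + p(15) − p(8) − p(4) = 4,565 + 3,718 − 1,958 − 1,255 + 385 + 176 − 22 − 5 = 5,604.
p(17) = p(16) + p(15) − p(12) − p(10) + p(5) + p(2) = 231 + 176 − 77 − 42 + 7 + 2 = 297.
Difference = 5,604 − 297 = 5,307.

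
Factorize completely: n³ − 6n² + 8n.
n(n − 2)(n − 4)

Working:
n³ − 6n² + 8n = n(n² − 6n + 8) = n(n − 2)(n − 4).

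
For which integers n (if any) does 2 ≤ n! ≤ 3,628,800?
n! is strictly increasing; 2! = 2 and 10! = 3,628,800, so valid n = 2, 3, 4, 5, 6, 7, 8, 9, 10.

Answer: 2, 3, 4, 5, 6, 7, 8, 9, 10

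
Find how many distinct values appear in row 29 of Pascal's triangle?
Row 29 has entries C(29,0)..C(29,29); by symmetry C(29,k)=C(29,29-k), giving 15 distinct values.
Final answer: 15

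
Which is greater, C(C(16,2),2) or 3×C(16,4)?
C(C(16,2),2)

Explanation: C(C(16,2),2)=7,140, 3×C(16,4)=5,460.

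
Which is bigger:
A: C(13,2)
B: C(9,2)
A=C(13,2)=78, B=C(9,2)=36.
Final answer: A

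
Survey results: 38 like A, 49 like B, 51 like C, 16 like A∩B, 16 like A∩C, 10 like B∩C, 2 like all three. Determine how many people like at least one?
98

Reasoning: |A∪B∪C| = 38+49+51-16-16-10+2 = 98.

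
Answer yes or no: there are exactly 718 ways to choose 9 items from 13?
No
C(13,9) = 715 ≠ 718.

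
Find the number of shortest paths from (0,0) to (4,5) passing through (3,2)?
40
To (3,2): C(5,3)=10. From there: C(4,1)=4. Total: 40.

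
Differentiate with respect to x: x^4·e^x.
(4x^3 + x^4)e^x

Working:
Product rule: d/dx[x^4]·e^x + x^4·d/dx[e^x] = 4x^{3}e^x + x^4e^x.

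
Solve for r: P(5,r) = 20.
2

Reasoning: P(5,r) = 5·4·…·(5−r+1), a product of r factors. Multiplying down from 5: 5 = 5; 5·4 = 20 ✓ (2 factors). So r = 2.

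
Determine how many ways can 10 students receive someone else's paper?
1,334,961
Using D(n) = (n-1)[D(n-1) + D(n-2)]:
D(10) = (10-1) × [D(9) + D(8)]
      = 9 × [133496 + 14833]
      = 9 × 148329
      = 1,334,961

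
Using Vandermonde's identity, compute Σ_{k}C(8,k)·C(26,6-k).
1,344,904

= C(8+26,6) = C(34,6) = 1,344,904.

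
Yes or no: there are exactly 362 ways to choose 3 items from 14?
No

Solution: C(14,3) = 364 ≠ 362.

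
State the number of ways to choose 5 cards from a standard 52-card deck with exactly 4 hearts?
27,885

Reasoning: 13 hearts and 39 non-hearts: C(13,4) × C(39,1) = 715 × 39 = 27,885.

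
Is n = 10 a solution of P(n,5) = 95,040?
No
P(10,5) = 10·9·8·7·6 = 30,240, which does not equal 95,040.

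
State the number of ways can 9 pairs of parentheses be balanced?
4,862

Working:
Using the Catalan number formula: C_n = C(2n, n) / (n+1)
C_9 = C(18, 9) / (9+1)
     = 48620 / 10
     = 4,862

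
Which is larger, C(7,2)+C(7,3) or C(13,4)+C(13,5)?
First=56, Second=2,002.
Final answer: C(13,4)+C(13,5)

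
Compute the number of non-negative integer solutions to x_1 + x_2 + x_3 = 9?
55

C(9+3-1, 3-1) = 55.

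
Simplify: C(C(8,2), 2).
C(8,2) = 28, then C(28, 2) = 378.
Final answer: 378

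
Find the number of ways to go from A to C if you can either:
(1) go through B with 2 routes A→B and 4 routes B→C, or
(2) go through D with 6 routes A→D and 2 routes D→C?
20

Reasoning: Route via B: 2×4=8. Route via D: 6×2=12. Total: 20.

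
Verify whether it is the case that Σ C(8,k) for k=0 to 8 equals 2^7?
Binomial theorem: Σ C(8,k) = (1+1)^8 = 2^8 = 256; RHS 2^7 = 128.

Answer: False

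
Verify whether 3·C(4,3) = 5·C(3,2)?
False

Solution: Absorption identity k·C(n,k) = n·C(n-1,k-1). LHS = 3·4 = 12; RHS = 5·3 = 15.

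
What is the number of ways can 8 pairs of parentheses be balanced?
Using the Catalan number formula: C_n = C(2n, n) / (n+1)
C_8 = C(16, 8) / (8+1)
     = 12870 / 9
     = 1,430

Answer: 1,430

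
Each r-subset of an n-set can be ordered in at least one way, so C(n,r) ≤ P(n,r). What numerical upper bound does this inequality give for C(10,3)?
720

Solution: P(10,3) = 10·9·8 = 720, so C(10,3) ≤ 720. (The bound is loose by a factor of 3! = 6: C(10,3) = 720/6 = 120.)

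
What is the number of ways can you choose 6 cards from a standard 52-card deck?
20,358,520

Reasoning: C(52,6) = 20,358,520.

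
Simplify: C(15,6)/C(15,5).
5/3

C(n,k+1)/C(n,k) = (n−k)/(k+1). Here (15−5)/(5+1) = 10/6 = 5/3.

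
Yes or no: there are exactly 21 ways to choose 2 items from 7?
Yes

Reasoning: C(7,2) = 21.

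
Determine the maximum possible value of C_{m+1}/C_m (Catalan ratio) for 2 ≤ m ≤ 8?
17/5

Reasoning: C_{m+1}/C_m = 2(2m+1)/(m+2), which increases with m. Maximum at m = 8: 2·17/10 = 17/5.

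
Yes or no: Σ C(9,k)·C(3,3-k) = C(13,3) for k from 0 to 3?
No
Vandermonde's identity gives C(12,3) = 220; RHS C(13,3) = 286.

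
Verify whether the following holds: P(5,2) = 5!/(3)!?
True

Reasoning: Permutation formula P(n,k) = n!/(n-k)!: 5!/3! = 120/6 = 20 = P(5,2). The statement holds.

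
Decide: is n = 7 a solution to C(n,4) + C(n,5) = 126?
No

Solution: C(7,4) + C(7,5) = 35 + 21 = 56, which does not equal 126.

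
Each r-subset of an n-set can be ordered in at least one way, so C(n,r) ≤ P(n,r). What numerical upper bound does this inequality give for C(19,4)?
P(19,4) = 19·18·17·16 = 93,024, so C(19,4) ≤ 93,024. (The bound is loose by a factor of 4! = 24: C(19,4) = 93,024/24 = 3,876.)

Answer: 93,024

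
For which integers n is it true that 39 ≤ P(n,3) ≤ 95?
5

Solution: P(4,3)=24; P(5,3)=60; P(6,3)=120. So valid n = 5.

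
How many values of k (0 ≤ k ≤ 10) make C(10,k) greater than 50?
5

Explanation: Row 10 is unimodal and symmetric about k=10/2. C(10,2)=45 ≤ 50; C(10,3)=120 > 50; by symmetry C(10,k) > 50 for k = 3..7. That's 7 - 3 + 1 = 5 values.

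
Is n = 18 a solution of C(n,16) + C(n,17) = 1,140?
C(18,16) + C(18,17) = 153 + 18 = 171, which does not equal 1,140.

Answer: No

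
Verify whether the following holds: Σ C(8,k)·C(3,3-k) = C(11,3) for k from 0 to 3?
True
Vandermonde's identity gives C(11,3) = 165; RHS C(11,3) = 165.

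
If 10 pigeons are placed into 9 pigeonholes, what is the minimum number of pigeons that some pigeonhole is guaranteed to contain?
Pigeonhole: ⌈10/9⌉ = 2.
Final answer: 2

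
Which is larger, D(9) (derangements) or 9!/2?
9!/2

Reasoning: D(9) = (9-1)·[D(8) + D(7)] = 8·[14,833 + 1,854] = 133,496; 9!/2 = 362,880/2 = 181,440.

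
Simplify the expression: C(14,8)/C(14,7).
C(n,k+1)/C(n,k) = (n−k)/(k+1). Here (14−7)/(7+1) = 7/8 = 7/8.
Final answer: 7/8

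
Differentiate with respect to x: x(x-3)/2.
(2x - 3)/2

d/dx[(x-0)(x-3)] = (x-3) + (x-0) = 2x - 3. Dividing by 2 gives (2x - 3)/2.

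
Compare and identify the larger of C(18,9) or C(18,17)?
C(18,9)

Explanation: C(18,9)=48,620, C(18,17)=18.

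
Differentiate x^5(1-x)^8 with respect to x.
5x^4(1-x)^8 - 8x^5(1-x)^7

Solution: Product rule: 5x^{4}(1-x)^{8} + x^5·(-8)(1-x)^{7}.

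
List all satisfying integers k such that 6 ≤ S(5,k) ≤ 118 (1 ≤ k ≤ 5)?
S(5,1)=1; S(5,2)=15; S(5,3)=25; S(5,4)=10; S(5,5)=1. So valid k = 2, 3, 4.
Final answer: 2, 3, 4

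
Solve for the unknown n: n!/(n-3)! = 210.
7

Explanation: n!/(n-3)! = n×(n-1)×(n-2), a product of 3 consecutive integers ≈ (n−1)^3. 210^(1/3) + 1 ≈ 6.9; check n = 7: 7×6×5 = 210 ✓. So n = 7.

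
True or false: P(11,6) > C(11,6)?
P(11,6) = 332,640 and C(11,6) = 462; P(n,r) = r! × C(n,r) so P > C whenever r ≥ 2.

Answer: True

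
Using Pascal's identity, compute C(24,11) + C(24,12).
5,200,300

Reasoning: C(24,11) + C(24,12) = C(25,12) = 5,200,300.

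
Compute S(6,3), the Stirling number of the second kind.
90

Using the Stirling recurrence: S(n,k) = k·S(n-1,k) + S(n-1,k-1)
S(6,3) = 3·S(5,3) + S(5,2)
         = 3·25 + 15
         = 75 + 15
         = 90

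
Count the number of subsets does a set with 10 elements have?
1,024

Each element can be included or excluded: 2^10 = 1,024.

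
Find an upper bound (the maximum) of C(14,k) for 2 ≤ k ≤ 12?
C(14,k) is maximised at the centre of the row: C(14,7) = 3,432.
Final answer: 3,432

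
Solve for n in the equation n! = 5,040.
7
n! is strictly increasing. 5! = 120, 6! = 720, 7! = 5,040 ✓. So n = 7.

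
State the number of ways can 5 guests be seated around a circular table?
24

Reasoning: Circular arrangements: (5-1)! = 24.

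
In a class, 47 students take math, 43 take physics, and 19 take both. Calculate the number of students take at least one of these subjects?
|A∪B| = |A|+|B|-|A∩B| = 47+43-19 = 71.

Answer: 71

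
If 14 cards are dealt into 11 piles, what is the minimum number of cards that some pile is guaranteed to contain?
2

Explanation: Pigeonhole: ⌈14/11⌉ = 2.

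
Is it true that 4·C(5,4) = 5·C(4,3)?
True

Working:
Absorption identity k·C(n,k) = n·C(n-1,k-1). LHS = 4·5 = 20; RHS = 5·4 = 20.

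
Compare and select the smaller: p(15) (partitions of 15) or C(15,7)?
p(15)

Working:
Pentagonal recurrence p(n) = p(n−1) + p(n−2) − p(n−5) − p(n−7) + …: p(15) = p(14) + p(13) − p(10) − p(8) + p(3) + p(0) = 135 + 101 − 42 − 22 + 3 + 1 = 176; C(15,7) = 6,435.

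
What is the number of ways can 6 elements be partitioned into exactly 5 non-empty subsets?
15
This equals S(6,5), the Stirling number of the 2nd kind.
Using the Stirling recurrence: S(n,k) = k·S(n-1,k) + S(n-1,k-1)
S(6,5) = 5·S(5,5) + S(5,4)
         = 5·1 + 10
         = 5 + 10
         = 15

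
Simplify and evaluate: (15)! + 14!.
(15)! + 14! = (15)·14! + 14! = (15+1)·14! = 16·14! = 1,394,852,659,200.

Answer: 1,394,852,659,200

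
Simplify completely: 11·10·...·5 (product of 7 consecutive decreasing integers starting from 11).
1,663,200
This is P(11,7) = 11!/(4)! = 1,663,200.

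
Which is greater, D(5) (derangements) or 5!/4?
D(5)
D(5) = (5-1)·[D(4) + D(3)] = 4·[9 + 2] = 44; 5!/4 = 120/4 = 30.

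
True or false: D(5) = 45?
False

Solution: Derangements of 5 elements: D(5) = (5-1)·[D(4) + D(3)] = 4·[9 + 2] = 44.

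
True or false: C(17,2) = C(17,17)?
False

Reasoning: C(17,2) = 136 but C(17,17) = 1; symmetry gives C(17,2) = C(17,15), not C(17,17).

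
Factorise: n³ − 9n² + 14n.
n(n − 2)(n − 7)

Working:
n³ − 9n² + 14n = n(n² − 9n + 14) = n(n − 2)(n − 7).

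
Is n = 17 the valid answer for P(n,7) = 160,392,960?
No

P(17,7) = 17·16·15·14·13·12·11 = 98,017,920, which does not equal 160,392,960.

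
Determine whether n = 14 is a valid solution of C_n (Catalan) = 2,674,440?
Yes

Solution: C_14 = C(28,14)/(14+1) = 40,116,600/15 = 2,674,440, which equals 2,674,440.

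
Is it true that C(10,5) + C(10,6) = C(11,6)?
True

Working:
Pascal's identity: LHS = 252 + 210 = 462; RHS = C(11,6) = 462. Both sides agree, so the statement holds.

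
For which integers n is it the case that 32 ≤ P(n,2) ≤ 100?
7, 8, 9, 10

Solution: P(6,2)=30; P(7,2)=42; P(8,2)=56; P(9,2)=72; P(10,2)=90; P(11,2)=110. So valid n = 7, 8, 9, 10.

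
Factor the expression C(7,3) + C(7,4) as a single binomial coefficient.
By Pascal's identity: C(7,3) + C(7,4) = C(8,4) = 70.
Final answer: C(8,4)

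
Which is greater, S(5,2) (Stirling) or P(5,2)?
S(5,2) = 2·S(4,2) + S(4,1) = 2·7 + 1 = 15; P(5,2) = 20.

Answer: P(5,2)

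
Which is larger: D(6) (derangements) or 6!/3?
D(6)

Explanation: D(6) = (6-1)·[D(5) + D(4)] = 5·[44 + 9] = 265; 6!/3 = 720/3 = 240.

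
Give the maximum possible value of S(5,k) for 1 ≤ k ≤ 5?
25

Row S(5,k) for k = 1..5 (via S(n,k) = k·S(n−1,k) + S(n−1,k−1)): 1, 15, 25, 10, 1. The row is unimodal; maximum at k = 3: 25.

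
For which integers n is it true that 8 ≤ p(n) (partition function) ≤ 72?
6, 7, 8, 9, 10, 11

Working:
Tabulating p(n) via p(n) = p(n−1) + p(n−2) − p(n−5) − p(n−7) + …: p(5)=7; p(6)=11; p(7)=15; p(8)=22; p(9)=30; p(10)=42; p(11)=56; p(12)=77. So valid n = 6, 7, 8, 9, 10, 11.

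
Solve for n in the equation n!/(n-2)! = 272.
17

Working:
n!/(n-2)! = n×(n-1), a product of 2 consecutive integers ≈ (n−0.5)^2. 272^(1/2) + 0.5 ≈ 17.0; check n = 17: 17×16 = 272 ✓. So n = 17.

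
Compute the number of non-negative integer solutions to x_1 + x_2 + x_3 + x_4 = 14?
680

Working:
C(14+4-1, 4-1) = 680.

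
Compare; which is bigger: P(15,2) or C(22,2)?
C(22,2)

Solution: P(15,2)=210, C(22,2)=231.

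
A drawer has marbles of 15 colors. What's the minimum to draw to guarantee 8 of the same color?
Worst case: 7 of each = 105. One more: 106.

Answer: 106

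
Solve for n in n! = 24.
4
n! is strictly increasing. 2! = 2, 3! = 6, 4! = 24 ✓. So n = 4.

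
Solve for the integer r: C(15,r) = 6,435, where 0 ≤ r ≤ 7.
7

Working:
C(15,r) is increasing for 0 ≤ r ≤ 7. Stepping up (C(15,r+1) = C(15,r)·(15−r)/(r+1)): C(15,1) = 15, C(15,2) = 105, C(15,3) = 455, C(15,4) = 1,365, C(15,5) = 3,003, C(15,6) = 5,005, C(15,7) = 6,435 ✓. So r = 7.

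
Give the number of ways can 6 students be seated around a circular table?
120

Circular arrangements: (6-1)! = 120.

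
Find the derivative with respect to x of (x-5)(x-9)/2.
d/dx[(x-5)(x-9)] = (x-9) + (x-5) = 2x - 14. Dividing by 2 gives (2x - 14)/2.

Answer: (2x - 14)/2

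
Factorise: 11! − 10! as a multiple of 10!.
10 × 10! = 36,288,000

Working:
11! − 10! = 11·10! − 10! = (11 − 1)·10! = 10 × 10! = 36,288,000.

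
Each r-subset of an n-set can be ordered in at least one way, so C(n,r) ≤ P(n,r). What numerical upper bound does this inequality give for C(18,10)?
158,789,030,400

Solution: P(18,10) = 18·17·16·15·14·13·12·11·10·9 = 158,789,030,400, so C(18,10) ≤ 158,789,030,400. (The bound is loose by a factor of 10! = 3,628,800: C(18,10) = 158,789,030,400/3,628,800 = 43,758.)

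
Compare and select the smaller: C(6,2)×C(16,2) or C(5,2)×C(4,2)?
C(5,2)×C(4,2)

Working:
C(6,2)×C(16,2)=1,800, C(5,2)×C(4,2)=60.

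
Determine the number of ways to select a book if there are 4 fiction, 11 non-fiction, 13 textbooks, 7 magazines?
35

By the addition principle: 4 + 11 + 13 + 7 = 35.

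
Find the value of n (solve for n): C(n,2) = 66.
12

Working:
C(n,2) = n(n−1)/2! is increasing in n, and n(n−1) = 2!·66 = 132 ≈ (n−0.5)^2 gives n ≈ 12.0. Check: C(10,2) = 45, C(11,2) = 55, C(12,2) = 66 ✓. So n = 12.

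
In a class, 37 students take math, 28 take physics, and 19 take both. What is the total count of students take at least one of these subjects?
46
|A∪B| = |A|+|B|-|A∩B| = 37+28-19 = 46.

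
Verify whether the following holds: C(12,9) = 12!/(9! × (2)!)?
False

Solution: The correct denominator is 9!×3!, giving C(12,9) = 220; the stated RHS is 12!/(9!×2!) = 660 ≠ 220, so the statement does not hold.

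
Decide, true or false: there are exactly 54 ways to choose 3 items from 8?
False

Explanation: C(8,3) = 56 ≠ 54.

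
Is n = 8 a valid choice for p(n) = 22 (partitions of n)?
Pentagonal recurrence p(n) = p(n−1) + p(n−2) − p(n−5) − p(n−7) + …: p(8) = p(7) + p(6) − p(3) − p(1) = 15 + 11 − 3 − 1 = 22, which equals 22.
Final answer: Yes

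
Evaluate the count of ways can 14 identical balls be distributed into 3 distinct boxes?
120

Solution: C(14+3-1, 3-1) = C(16, 2) = 120.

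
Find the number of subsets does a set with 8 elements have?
256

Explanation: Each element can be included or excluded: 2^8 = 256.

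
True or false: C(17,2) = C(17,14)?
False

Reasoning: C(17,2) = 136 but C(17,14) = 680; symmetry gives C(17,2) = C(17,15), not C(17,14).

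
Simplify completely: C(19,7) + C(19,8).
125,970

By Pascal's identity: C(20,8) = 125,970.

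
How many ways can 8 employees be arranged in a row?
40,320

Reasoning: Arrangements of 8 distinct objects: 8! = 40,320.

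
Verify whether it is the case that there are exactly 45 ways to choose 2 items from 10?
True

C(10,2) = 45.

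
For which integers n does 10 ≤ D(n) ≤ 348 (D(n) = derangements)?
5, 6
Using D(n) = (n−1)[D(n−1) + D(n−2)] with D(1)=0, D(2)=1: D(4)=9; D(5)=44; D(6)=265; D(7)=1,854. So valid n = 5, 6.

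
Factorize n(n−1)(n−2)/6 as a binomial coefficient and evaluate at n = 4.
C(n,3); C(4,3) = 4
n(n−1)(n−2)/6 = n!/(3!(n−3)!) = C(n,3). At n = 4: C(4,3) = 4.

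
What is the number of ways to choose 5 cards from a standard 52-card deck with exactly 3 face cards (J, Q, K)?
171,600

Reasoning: 12 face cards and 40 non-face cards: C(12,3) × C(40,2) = 220 × 780 = 171,600.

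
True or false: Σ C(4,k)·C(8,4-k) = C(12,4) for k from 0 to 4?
Vandermonde's identity gives C(12,4) = 495; RHS C(12,4) = 495.

Answer: True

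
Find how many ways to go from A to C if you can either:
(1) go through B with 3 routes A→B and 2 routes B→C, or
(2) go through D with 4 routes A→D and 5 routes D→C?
26

Reasoning: Route via B: 3×2=6. Route via D: 4×5=20. Total: 26.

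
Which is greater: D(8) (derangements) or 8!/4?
D(8)

Solution: D(8) = (8-1)·[D(7) + D(6)] = 7·[1,854 + 265] = 14,833; 8!/4 = 40,320/4 = 10,080.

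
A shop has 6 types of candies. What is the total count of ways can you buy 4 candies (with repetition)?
Stars and bars: C(4+6-1, 4) = C(9, 4) = 126.

Answer: 126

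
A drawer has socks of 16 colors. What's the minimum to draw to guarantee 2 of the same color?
17

Working:
Worst case: 1 of each = 16. One more: 17.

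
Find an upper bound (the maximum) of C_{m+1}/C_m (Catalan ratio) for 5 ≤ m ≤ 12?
C_{m+1}/C_m = 2(2m+1)/(m+2), which increases with m. Maximum at m = 12: 2·25/14 = 25/7.

Answer: 25/7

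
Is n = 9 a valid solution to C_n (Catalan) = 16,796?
No

C_9 = C(18,9)/(9+1) = 48,620/10 = 4,862, which does not equal 16,796.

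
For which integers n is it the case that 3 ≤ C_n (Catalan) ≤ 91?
3, 4, 5

Explanation: C_2=2; C_3=5; C_4=14; C_5=42; C_6=132. So valid n = 3, 4, 5.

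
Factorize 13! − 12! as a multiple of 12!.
13! − 12! = 13·12! − 12! = (13 − 1)·12! = 12 × 12! = 5,748,019,200.

Answer: 12 × 12! = 5,748,019,200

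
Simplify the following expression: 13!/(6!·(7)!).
1,716

Explanation: This is C(13,6) = 1,716.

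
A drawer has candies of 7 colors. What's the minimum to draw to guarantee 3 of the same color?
15
Worst case: 2 of each = 14. One more: 15.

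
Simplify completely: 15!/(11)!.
32,760
This equals 15×14×...×12 = 32,760.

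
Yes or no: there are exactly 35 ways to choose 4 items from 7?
Yes
C(7,4) = 35.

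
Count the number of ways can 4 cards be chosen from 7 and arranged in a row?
840

Explanation: P(7,4) = 7!/(7-4)! = 840.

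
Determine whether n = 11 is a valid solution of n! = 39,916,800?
Yes

11! = 11·10! = 11·3,628,800 = 39,916,800, which equals 39,916,800.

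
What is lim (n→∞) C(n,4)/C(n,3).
∞

Explanation: C(n,4)/C(n,3) = (n-3)/4 → ∞ as n → ∞.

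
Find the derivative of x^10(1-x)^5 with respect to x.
10x^9(1-x)^5 - 5x^10(1-x)^4

Explanation: Product rule: 10x^{9}(1-x)^{5} + x^10·(-5)(1-x)^{4}.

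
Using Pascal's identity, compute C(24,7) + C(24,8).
1,081,575

Solution: C(24,7) + C(24,8) = C(25,8) = 1,081,575.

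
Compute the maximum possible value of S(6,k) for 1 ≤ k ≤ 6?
90

Solution: Row S(6,k) for k = 1..6 (via S(n,k) = k·S(n−1,k) + S(n−1,k−1)): 1, 31, 90, 65, 15, 1. The row is unimodal; maximum at k = 3: 90.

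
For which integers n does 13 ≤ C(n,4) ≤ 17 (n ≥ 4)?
6

Explanation: C(5,4)=5; C(6,4)=15; C(7,4)=35. So valid n = 6.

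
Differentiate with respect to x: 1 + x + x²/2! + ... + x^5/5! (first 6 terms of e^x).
1 + x + x²/2! + ... + x^4/4!

Solution: Differentiating term by term gives the first 5 terms of e^x.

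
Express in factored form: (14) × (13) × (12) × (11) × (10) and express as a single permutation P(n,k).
P(14,5) = 14!/(9)!

Product of 5 consecutive descending integers starting at 14: P(14,5) = 14!/9! = 240,240.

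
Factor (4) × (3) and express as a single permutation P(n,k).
P(4,2) = 4!/(2)!

Explanation: Product of 2 consecutive descending integers starting at 4: P(4,2) = 4!/2! = 12.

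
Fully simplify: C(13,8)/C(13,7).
3/4

Reasoning: C(n,k+1)/C(n,k) = (n−k)/(k+1). Here (13−7)/(7+1) = 6/8 = 3/4.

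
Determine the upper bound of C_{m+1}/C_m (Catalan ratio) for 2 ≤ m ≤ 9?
C_{m+1}/C_m = 2(2m+1)/(m+2), which increases with m. Maximum at m = 9: 2·19/11 = 38/11.
Final answer: 38/11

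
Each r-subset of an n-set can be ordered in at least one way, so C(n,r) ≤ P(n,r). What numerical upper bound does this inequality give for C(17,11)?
P(17,11) = 17·16·15·14·13·12·11·10·9·8·7 = 494,010,316,800, so C(17,11) ≤ 494,010,316,800. (The bound is loose by a factor of 11! = 39,916,800: C(17,11) = 494,010,316,800/39,916,800 = 12,376.)
Final answer: 494,010,316,800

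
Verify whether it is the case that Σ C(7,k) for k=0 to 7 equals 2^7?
Binomial theorem: Σ C(7,k) = (1+1)^7 = 2^7 = 128; RHS 2^7 = 128.

Answer: True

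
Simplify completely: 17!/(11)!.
8,910,720

Solution: This equals 17×16×...×12 = 8,910,720.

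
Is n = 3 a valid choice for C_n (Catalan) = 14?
No

Working:
C_3 = C(6,3)/(3+1) = 20/4 = 5, which does not equal 14.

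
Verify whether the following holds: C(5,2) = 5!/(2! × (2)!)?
False

Working:
The correct denominator is 2!×3!, giving C(5,2) = 10; the stated RHS is 5!/(2!×2!) = 30 ≠ 10, so the statement does not hold.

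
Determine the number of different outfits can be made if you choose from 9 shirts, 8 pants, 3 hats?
216

By the multiplication principle: 9 × 8 × 3 = 216.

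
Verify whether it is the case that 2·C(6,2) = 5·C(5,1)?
False
Absorption identity k·C(n,k) = n·C(n-1,k-1). LHS = 2·15 = 30; RHS = 5·5 = 25.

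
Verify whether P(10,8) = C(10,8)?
P(10,8) = 1,814,400 but C(10,8) = 45; they differ by a factor of 8! = 40320, so the statement does not hold.
Final answer: False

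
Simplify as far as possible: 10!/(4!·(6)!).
210

Reasoning: This is C(10,4) = 210.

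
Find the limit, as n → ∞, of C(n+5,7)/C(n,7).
1
Both numerator and denominator grow as n^7/7! for large n, so the ratio → 1.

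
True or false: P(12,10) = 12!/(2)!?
True

Permutation formula P(n,k) = n!/(n-k)!: 12!/2! = 479,001,600/2 = 239,500,800 = P(12,10). The statement holds.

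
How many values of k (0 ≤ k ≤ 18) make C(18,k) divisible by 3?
Checking C(18,k) mod 3 for k = 0..18: divisible at k = 1, 2, 3, 4, 5, 6, 7, 8, 10, 11, 12, 13, 14, 15, 16, 17. That's 16 values.
Final answer: 16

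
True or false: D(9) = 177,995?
Derangements of 9 elements: D(9) = (9-1)·[D(8) + D(7)] = 8·[14,833 + 1,854] = 133,496.
Final answer: False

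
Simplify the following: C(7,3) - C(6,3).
15
C(7,3) - C(6,3) = C(6,2) = 15.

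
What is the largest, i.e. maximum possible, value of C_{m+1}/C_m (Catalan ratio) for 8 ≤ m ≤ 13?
18/5

Explanation: C_{m+1}/C_m = 2(2m+1)/(m+2), which increases with m. Maximum at m = 13: 2·27/15 = 18/5.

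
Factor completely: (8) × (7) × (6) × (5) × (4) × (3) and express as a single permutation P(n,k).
Product of 6 consecutive descending integers starting at 8: P(8,6) = 8!/2! = 20,160.
Final answer: P(8,6) = 8!/(2)!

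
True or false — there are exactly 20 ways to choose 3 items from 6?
True

Solution: C(6,3) = 20.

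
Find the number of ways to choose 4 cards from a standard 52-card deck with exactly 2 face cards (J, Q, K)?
51,480

Solution: 12 face cards and 40 non-face cards: C(12,2) × C(40,2) = 66 × 780 = 51,480.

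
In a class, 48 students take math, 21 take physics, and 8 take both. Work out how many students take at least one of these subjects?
61

Reasoning: |A∪B| = |A|+|B|-|A∩B| = 48+21-8 = 61.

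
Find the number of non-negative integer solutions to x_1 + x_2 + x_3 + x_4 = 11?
C(11+4-1, 4-1) = 364.
Final answer: 364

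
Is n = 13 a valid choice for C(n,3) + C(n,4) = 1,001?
C(13,3) + C(13,4) = 286 + 715 = 1,001, which equals 1,001.
Final answer: Yes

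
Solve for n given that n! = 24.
n! is strictly increasing. 2! = 2, 3! = 6, 4! = 24 ✓. So n = 4.

Answer: 4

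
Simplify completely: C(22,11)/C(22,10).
12/11

Reasoning: C(n,k+1)/C(n,k) = (n−k)/(k+1). Here (22−10)/(10+1) = 12/11 = 12/11.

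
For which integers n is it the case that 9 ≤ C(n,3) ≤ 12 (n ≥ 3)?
5

C(4,3)=4; C(5,3)=10; C(6,3)=20. So valid n = 5.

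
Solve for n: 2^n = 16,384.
14

Explanation: 16,384 = 1,024 × 16 = 2^10 × 2^4 = 2^14, so n = 14.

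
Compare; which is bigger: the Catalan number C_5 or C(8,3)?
C(8,3)

Solution: C_5 = C(10,5)/(5+1) = 252/6 = 42; C(8,3) = 56.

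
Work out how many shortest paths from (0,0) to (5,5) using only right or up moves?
Choose 5 rights from 10 moves: C(10,5) = 252.

Answer: 252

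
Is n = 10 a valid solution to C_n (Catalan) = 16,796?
Yes
C_10 = C(20,10)/(10+1) = 184,756/11 = 16,796, which equals 16,796.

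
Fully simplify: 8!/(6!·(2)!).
28

Working:
This is C(8,6) = 28.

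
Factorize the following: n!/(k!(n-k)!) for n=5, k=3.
C(5,3) = 10
This is the binomial coefficient C(5,3) = 10.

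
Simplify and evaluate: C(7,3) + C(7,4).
70

By Pascal's identity: C(8,4) = 70.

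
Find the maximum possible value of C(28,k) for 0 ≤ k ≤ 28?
Maximum at k = 14: C(28,14) = 40,116,600.

Answer: 40,116,600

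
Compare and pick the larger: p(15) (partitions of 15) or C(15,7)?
Pentagonal recurrence p(n) = p(n−1) + p(n−2) − p(n−5) − p(n−7) + …: p(15) = p(14) + p(13) − p(10) − p(8) + p(3) + p(0) = 135 + 101 − 42 − 22 + 3 + 1 = 176; C(15,7) = 6,435.

Answer: C(15,7)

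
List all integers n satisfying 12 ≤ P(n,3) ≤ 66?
4, 5

Reasoning: P(3,3)=6; P(4,3)=24; P(5,3)=60; P(6,3)=120. So valid n = 4, 5.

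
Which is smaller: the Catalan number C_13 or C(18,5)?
C(18,5)

Explanation: C_13 = C(26,13)/(13+1) = 10,400,600/14 = 742,900; C(18,5) = 8,568.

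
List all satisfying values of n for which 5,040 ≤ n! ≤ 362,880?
7, 8, 9

Solution: n! is strictly increasing; 7! = 5,040 and 9! = 362,880, so valid n = 7, 8, 9.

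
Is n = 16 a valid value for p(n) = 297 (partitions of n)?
No

Working:
Pentagonal recurrence p(n) = p(n−1) + p(n−2) − p(n−5) − p(n−7) + …: p(16) = p(15) + p(14) − p(11) − p(9) + p(4) + p(1) = 176 + 135 − 56 − 30 + 5 + 1 = 231, which does not equal 297.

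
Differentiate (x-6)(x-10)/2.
d/dx[(x-6)(x-10)] = (x-10) + (x-6) = 2x - 16. Dividing by 2 gives (2x - 16)/2.
Final answer: (2x - 16)/2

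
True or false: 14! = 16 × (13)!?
14! = 14 × 13! = 87,178,291,200, but 16 × 13! = 99,632,332,800.
Final answer: False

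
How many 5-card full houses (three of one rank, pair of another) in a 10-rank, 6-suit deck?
Triple rank: 10. Triple suits: C(6,3)=20. Pair rank: 9. Pair suits: C(6,2)=15. Total: 27,000.
Final answer: 27,000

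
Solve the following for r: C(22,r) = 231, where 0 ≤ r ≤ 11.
C(22,r) is increasing for 0 ≤ r ≤ 11. Stepping up (C(22,r+1) = C(22,r)·(22−r)/(r+1)): C(22,1) = 22, C(22,2) = 231 ✓. So r = 2.
Final answer: 2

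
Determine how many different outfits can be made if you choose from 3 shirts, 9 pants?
27

Explanation: By the multiplication principle: 3 × 9 = 27.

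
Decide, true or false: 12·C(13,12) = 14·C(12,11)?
Absorption identity k·C(n,k) = n·C(n-1,k-1). LHS = 12·13 = 156; RHS = 14·12 = 168.

Answer: False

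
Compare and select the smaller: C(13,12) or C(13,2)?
C(13,12)

Working:
C(13,12)=13, C(13,2)=78.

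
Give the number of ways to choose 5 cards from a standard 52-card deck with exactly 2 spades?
13 spades and 39 non-spades: C(13,2) × C(39,3) = 78 × 9139 = 712,842.

Answer: 712,842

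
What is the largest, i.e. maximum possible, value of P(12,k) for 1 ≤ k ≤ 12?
479,001,600

Reasoning: P(12,k) increases in k, so maximum at k = 12: 12! = 479,001,600.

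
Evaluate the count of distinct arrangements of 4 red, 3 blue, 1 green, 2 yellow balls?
12,600

Explanation: Multinomial: 10!/(4! × 3! × 1! × 2!) = 12,600.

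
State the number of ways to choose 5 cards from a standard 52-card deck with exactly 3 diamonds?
13 diamonds and 39 non-diamonds: C(13,3) × C(39,2) = 286 × 741 = 211,926.
Final answer: 211,926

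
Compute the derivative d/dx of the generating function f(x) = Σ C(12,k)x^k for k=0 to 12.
Term-by-term differentiation gives Σ k·C(12,k)x^{k-1} for k=1 to 12.

Answer: Σ k·C(12,k)x^(k-1) for k=1 to 12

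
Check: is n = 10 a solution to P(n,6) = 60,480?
No

Working:
P(10,6) = 10·9·8·7·6·5 = 151,200, which does not equal 60,480.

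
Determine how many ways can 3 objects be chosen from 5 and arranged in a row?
P(5,3) = 5!/(5-3)! = 60.
Final answer: 60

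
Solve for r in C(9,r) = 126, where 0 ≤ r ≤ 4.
4

Solution: C(9,r) is increasing for 0 ≤ r ≤ 4. Stepping up (C(9,r+1) = C(9,r)·(9−r)/(r+1)): C(9,1) = 9, C(9,2) = 36, C(9,3) = 84, C(9,4) = 126 ✓. So r = 4.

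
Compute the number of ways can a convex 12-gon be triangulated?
16,796
Using the Catalan number formula: C_n = C(2n, n) / (n+1)
C_10 = C(20, 10) / (10+1)
     = 184756 / 11
     = 16,796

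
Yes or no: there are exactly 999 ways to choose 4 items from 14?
No

Explanation: C(14,4) = 1,001 ≠ 999.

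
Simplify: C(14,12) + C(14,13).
105

Reasoning: By Pascal's identity: C(15,13) = 105.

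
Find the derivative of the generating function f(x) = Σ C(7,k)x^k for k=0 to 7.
Σ k·C(7,k)x^(k-1) for k=1 to 7

Explanation: Term-by-term differentiation gives Σ k·C(7,k)x^{k-1} for k=1 to 7.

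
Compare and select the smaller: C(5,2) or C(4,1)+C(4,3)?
C(4,1)+C(4,3)

Solution: C(5,2)=10; C(4,1)+C(4,3)=4+4=8.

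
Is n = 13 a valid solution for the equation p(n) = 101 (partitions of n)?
Yes

Solution: Pentagonal recurrence p(n) = p(n−1) + p(n−2) − p(n−5) − p(n−7) + …: p(13) = p(12) + p(11) − p(8) − p(6) + p(1) = 77 + 56 − 22 − 11 + 1 = 101, which equals 101.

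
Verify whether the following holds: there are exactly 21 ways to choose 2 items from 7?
True

Solution: C(7,2) = 21.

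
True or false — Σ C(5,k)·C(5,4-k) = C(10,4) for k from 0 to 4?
True

Solution: Vandermonde's identity gives C(10,4) = 210; RHS C(10,4) = 210.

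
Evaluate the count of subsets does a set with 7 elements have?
128

Solution: Each element can be included or excluded: 2^7 = 128.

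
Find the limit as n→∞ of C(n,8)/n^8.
1/40320
C(n,8) ≈ n^8/8! for large n. Limit = 1/8! = 1/40320.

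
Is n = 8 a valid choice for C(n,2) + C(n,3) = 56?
No
C(8,2) + C(8,3) = 28 + 56 = 84, which does not equal 56.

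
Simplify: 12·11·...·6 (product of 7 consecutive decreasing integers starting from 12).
This is P(12,7) = 12!/(5)! = 3,991,680.

Answer: 3,991,680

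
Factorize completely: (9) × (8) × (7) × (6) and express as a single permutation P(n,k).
Product of 4 consecutive descending integers starting at 9: P(9,4) = 9!/5! = 3,024.

Answer: P(9,4) = 9!/(5)!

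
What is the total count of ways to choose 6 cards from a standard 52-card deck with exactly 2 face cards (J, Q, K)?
6,031,740

Working:
12 face cards and 40 non-face cards: C(12,2) × C(40,4) = 66 × 91,390 = 6,031,740.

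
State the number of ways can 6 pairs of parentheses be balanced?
132

Explanation: Using the Catalan number formula: C_n = C(2n, n) / (n+1)
C_6 = C(12, 6) / (6+1)
     = 924 / 7
     = 132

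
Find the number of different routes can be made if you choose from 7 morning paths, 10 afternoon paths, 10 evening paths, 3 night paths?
2,100

Solution: By the multiplication principle: 7 × 10 × 10 × 3 = 2,100.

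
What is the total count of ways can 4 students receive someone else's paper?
9
Using D(n) = (n-1)[D(n-1) + D(n-2)]:
D(4) = (4-1) × [D(3) + D(2)]
      = 3 × [2 + 1]
      = 3 × 3
      = 9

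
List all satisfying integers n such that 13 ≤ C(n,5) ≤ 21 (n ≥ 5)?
7
C(6,5)=6; C(7,5)=21; C(8,5)=56. So valid n = 7.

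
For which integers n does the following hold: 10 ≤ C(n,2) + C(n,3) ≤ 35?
C(3,2)+C(3,3)=4; C(4,2)+C(4,3)=10; C(5,2)+C(5,3)=20; C(6,2)+C(6,3)=35; C(7,2)+C(7,3)=56. So valid n = 4, 5, 6.
Final answer: 4, 5, 6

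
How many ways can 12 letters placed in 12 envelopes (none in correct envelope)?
Using D(n) = (n-1)[D(n-1) + D(n-2)]:
D(12) = (12-1) × [D(11) + D(10)]
      = 11 × [14684570 + 1334961]
      = 11 × 16019531
      = 176,214,841
Final answer: 176,214,841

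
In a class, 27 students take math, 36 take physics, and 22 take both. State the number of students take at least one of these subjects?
41

Explanation: |A∪B| = |A|+|B|-|A∩B| = 27+36-22 = 41.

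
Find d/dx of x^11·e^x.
(11x^10 + x^11)e^x

Working:
Product rule: d/dx[x^11]·e^x + x^11·d/dx[e^x] = 11x^{10}e^x + x^11e^x.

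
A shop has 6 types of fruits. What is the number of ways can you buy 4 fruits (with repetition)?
126

Reasoning: Stars and bars: C(4+6-1, 4) = C(9, 4) = 126.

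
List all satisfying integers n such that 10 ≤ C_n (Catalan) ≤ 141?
C_3=5; C_4=14; C_5=42; C_6=132; C_7=429. So valid n = 4, 5, 6.

Answer: 4, 5, 6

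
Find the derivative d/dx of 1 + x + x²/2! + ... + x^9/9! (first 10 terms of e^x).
1 + x + x²/2! + ... + x^8/8!

Reasoning: Differentiating term by term gives the first 9 terms of e^x.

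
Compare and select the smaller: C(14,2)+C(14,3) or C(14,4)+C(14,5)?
C(14,2)+C(14,3)

Reasoning: First=455, Second=3,003.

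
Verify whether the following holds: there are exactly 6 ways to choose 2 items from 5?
False

Working:
C(5,2) = 10 ≠ 6.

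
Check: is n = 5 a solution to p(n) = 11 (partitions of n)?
Pentagonal recurrence p(n) = p(n−1) + p(n−2) − p(n−5) − p(n−7) + …: p(5) = p(4) + p(3) − p(0) = 5 + 3 − 1 = 7, which does not equal 11.
Final answer: No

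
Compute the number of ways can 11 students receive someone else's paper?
14,684,570

Reasoning: Using D(n) = (n-1)[D(n-1) + D(n-2)]:
D(11) = (11-1) × [D(10) + D(9)]
      = 10 × [1334961 + 133496]
      = 10 × 1468457
      = 14,684,570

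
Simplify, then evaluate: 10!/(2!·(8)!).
45
This is C(10,2) = 45.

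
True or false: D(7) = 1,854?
True

Working:
Derangements of 7 elements: D(7) = (7-1)·[D(6) + D(5)] = 6·[265 + 44] = 1,854.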